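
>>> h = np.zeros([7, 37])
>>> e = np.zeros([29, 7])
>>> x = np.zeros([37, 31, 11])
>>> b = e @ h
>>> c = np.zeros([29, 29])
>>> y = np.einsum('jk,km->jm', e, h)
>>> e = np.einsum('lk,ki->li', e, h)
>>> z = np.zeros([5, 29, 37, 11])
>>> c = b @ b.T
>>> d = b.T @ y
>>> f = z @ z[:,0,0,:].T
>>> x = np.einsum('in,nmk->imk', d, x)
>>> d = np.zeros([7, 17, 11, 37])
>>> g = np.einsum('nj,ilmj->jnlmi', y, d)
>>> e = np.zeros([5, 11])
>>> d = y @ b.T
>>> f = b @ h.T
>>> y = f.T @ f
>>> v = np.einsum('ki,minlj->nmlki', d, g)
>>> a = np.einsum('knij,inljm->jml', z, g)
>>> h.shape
(7, 37)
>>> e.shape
(5, 11)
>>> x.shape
(37, 31, 11)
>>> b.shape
(29, 37)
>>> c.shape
(29, 29)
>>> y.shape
(7, 7)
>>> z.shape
(5, 29, 37, 11)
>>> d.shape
(29, 29)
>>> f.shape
(29, 7)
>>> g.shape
(37, 29, 17, 11, 7)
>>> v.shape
(17, 37, 11, 29, 29)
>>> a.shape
(11, 7, 17)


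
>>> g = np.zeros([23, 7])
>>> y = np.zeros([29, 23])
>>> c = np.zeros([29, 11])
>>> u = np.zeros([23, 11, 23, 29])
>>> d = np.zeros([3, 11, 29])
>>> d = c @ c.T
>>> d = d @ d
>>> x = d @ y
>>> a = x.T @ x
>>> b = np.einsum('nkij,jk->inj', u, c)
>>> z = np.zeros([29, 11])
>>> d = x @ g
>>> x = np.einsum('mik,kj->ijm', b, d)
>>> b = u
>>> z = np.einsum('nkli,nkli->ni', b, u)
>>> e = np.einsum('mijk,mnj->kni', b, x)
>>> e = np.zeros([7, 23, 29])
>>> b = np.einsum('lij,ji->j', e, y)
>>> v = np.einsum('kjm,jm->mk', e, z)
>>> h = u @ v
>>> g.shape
(23, 7)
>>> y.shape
(29, 23)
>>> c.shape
(29, 11)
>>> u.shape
(23, 11, 23, 29)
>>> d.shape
(29, 7)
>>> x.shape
(23, 7, 23)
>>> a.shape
(23, 23)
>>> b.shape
(29,)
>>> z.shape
(23, 29)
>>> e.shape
(7, 23, 29)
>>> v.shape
(29, 7)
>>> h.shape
(23, 11, 23, 7)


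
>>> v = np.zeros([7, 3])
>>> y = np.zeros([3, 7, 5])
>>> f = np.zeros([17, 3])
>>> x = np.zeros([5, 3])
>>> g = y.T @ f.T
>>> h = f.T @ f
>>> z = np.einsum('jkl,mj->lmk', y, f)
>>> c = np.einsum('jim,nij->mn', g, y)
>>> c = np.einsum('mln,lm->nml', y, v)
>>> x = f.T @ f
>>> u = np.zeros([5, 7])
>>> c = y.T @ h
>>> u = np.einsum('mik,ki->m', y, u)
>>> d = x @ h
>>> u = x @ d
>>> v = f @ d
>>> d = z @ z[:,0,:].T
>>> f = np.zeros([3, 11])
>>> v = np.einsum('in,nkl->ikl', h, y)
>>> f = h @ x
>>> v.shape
(3, 7, 5)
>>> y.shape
(3, 7, 5)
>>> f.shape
(3, 3)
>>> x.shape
(3, 3)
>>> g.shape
(5, 7, 17)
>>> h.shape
(3, 3)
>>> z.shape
(5, 17, 7)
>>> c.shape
(5, 7, 3)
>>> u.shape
(3, 3)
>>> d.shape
(5, 17, 5)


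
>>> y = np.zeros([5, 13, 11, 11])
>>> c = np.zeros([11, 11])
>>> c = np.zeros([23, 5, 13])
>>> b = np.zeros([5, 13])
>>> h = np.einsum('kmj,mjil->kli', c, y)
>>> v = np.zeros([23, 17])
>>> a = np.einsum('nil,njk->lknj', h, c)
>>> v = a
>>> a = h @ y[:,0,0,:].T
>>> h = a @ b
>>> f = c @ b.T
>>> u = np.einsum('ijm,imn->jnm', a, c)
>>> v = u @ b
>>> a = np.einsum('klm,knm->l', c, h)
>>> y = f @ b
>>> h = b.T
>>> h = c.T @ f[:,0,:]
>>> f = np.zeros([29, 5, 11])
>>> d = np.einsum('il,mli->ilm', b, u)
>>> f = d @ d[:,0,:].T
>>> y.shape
(23, 5, 13)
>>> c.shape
(23, 5, 13)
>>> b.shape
(5, 13)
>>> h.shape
(13, 5, 5)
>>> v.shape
(11, 13, 13)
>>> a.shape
(5,)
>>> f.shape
(5, 13, 5)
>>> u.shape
(11, 13, 5)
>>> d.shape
(5, 13, 11)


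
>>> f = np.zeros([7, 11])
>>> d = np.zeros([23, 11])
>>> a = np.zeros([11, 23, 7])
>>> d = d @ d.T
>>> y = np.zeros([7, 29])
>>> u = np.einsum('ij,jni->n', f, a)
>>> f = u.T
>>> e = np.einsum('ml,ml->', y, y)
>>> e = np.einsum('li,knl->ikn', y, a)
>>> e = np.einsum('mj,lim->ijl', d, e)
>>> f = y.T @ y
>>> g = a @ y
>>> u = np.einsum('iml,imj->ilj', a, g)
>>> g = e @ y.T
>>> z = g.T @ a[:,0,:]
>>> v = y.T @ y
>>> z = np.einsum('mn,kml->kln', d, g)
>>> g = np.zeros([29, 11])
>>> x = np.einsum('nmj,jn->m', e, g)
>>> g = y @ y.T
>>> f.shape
(29, 29)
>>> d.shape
(23, 23)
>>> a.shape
(11, 23, 7)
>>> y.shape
(7, 29)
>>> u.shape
(11, 7, 29)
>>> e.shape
(11, 23, 29)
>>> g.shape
(7, 7)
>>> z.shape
(11, 7, 23)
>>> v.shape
(29, 29)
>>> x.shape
(23,)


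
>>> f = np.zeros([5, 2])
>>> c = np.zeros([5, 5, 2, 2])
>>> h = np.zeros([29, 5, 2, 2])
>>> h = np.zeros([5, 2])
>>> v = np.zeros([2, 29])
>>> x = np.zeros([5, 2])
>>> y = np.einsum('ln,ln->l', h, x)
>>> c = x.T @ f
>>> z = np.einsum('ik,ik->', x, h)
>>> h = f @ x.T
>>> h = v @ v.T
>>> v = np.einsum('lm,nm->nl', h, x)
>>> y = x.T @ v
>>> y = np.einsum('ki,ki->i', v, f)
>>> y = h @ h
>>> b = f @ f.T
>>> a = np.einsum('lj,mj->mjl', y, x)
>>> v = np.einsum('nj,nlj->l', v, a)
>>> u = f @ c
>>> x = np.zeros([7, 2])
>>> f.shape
(5, 2)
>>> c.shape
(2, 2)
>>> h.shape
(2, 2)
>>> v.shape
(2,)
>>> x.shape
(7, 2)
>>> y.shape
(2, 2)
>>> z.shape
()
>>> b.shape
(5, 5)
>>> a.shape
(5, 2, 2)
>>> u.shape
(5, 2)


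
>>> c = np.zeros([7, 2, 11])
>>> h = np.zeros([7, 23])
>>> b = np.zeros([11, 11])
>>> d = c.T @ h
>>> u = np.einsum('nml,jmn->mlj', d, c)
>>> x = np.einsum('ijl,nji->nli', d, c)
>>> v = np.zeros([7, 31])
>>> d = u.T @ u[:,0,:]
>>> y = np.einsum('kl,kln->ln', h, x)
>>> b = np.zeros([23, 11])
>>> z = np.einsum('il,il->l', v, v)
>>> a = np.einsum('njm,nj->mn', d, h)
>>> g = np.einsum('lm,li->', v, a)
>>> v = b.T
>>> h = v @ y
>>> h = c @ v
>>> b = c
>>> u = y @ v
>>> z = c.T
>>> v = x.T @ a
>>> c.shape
(7, 2, 11)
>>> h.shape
(7, 2, 23)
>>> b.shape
(7, 2, 11)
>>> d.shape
(7, 23, 7)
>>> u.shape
(23, 23)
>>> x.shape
(7, 23, 11)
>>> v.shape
(11, 23, 7)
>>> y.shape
(23, 11)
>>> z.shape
(11, 2, 7)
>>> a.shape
(7, 7)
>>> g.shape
()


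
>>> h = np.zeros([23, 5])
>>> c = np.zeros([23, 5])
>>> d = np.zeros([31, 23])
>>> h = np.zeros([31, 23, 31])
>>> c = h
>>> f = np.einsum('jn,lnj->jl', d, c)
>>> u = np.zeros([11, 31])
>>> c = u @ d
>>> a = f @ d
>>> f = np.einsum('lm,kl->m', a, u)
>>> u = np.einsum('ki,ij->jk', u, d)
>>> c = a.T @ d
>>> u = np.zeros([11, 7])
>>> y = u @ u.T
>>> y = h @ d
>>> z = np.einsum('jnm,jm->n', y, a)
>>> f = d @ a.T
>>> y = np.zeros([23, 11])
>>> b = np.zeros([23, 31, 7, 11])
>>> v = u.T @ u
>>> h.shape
(31, 23, 31)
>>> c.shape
(23, 23)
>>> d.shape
(31, 23)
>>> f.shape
(31, 31)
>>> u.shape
(11, 7)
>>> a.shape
(31, 23)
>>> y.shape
(23, 11)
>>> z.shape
(23,)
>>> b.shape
(23, 31, 7, 11)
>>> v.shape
(7, 7)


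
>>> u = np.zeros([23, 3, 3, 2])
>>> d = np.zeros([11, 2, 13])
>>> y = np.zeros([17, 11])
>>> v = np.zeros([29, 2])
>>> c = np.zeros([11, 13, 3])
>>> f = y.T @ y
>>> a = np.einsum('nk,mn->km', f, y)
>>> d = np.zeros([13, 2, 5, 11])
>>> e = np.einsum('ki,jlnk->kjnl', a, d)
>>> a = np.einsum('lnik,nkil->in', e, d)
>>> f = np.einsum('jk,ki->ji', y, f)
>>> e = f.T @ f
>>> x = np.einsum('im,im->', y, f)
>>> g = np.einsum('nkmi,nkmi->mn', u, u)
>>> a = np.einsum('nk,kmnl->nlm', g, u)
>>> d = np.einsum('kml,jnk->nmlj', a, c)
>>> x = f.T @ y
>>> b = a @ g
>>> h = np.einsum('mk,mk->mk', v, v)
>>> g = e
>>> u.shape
(23, 3, 3, 2)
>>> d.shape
(13, 2, 3, 11)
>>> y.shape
(17, 11)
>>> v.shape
(29, 2)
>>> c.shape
(11, 13, 3)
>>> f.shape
(17, 11)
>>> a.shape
(3, 2, 3)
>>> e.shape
(11, 11)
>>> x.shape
(11, 11)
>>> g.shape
(11, 11)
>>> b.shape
(3, 2, 23)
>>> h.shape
(29, 2)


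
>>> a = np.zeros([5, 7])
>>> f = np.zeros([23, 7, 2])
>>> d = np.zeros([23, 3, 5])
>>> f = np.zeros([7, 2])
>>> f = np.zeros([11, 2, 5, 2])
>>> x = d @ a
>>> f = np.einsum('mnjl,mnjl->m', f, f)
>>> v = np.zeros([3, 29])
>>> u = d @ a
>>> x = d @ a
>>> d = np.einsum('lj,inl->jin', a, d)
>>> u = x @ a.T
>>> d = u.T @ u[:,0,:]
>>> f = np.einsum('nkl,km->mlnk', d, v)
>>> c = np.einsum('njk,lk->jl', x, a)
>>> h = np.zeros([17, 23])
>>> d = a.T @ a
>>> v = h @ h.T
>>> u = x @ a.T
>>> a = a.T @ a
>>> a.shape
(7, 7)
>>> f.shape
(29, 5, 5, 3)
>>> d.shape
(7, 7)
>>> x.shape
(23, 3, 7)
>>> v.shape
(17, 17)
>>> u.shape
(23, 3, 5)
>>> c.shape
(3, 5)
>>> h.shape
(17, 23)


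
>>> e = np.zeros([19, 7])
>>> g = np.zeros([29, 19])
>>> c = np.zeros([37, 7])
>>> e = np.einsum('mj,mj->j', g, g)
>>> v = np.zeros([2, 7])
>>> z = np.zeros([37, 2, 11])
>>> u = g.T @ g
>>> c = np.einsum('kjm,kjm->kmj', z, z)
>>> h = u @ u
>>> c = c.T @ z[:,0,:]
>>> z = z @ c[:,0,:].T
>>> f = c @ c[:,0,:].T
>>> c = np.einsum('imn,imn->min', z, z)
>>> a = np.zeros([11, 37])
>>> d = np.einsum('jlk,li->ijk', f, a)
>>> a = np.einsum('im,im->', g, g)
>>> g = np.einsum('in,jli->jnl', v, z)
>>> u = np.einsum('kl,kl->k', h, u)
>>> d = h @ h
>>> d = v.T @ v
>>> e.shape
(19,)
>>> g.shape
(37, 7, 2)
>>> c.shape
(2, 37, 2)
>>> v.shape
(2, 7)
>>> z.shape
(37, 2, 2)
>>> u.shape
(19,)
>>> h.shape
(19, 19)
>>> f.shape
(2, 11, 2)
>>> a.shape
()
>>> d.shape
(7, 7)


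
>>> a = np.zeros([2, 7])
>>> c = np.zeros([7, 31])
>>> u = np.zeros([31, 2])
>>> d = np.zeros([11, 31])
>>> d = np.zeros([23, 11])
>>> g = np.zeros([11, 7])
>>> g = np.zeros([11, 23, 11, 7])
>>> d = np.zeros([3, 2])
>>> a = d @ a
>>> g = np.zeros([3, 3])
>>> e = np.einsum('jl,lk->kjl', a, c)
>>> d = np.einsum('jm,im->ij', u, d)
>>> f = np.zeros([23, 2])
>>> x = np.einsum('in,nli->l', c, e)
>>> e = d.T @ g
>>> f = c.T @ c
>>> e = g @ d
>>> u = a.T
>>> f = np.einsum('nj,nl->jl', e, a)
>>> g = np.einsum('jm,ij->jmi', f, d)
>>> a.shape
(3, 7)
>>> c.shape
(7, 31)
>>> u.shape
(7, 3)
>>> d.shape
(3, 31)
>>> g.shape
(31, 7, 3)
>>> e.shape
(3, 31)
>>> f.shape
(31, 7)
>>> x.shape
(3,)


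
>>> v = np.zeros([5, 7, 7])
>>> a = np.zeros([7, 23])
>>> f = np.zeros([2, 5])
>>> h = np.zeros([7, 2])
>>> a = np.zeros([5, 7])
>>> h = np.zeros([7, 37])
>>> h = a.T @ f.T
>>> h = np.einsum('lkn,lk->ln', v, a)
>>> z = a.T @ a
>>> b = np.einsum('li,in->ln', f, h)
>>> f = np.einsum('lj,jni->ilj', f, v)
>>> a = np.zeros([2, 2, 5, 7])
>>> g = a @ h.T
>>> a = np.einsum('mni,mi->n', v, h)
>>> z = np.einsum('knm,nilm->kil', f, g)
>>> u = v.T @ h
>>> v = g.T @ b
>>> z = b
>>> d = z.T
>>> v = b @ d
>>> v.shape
(2, 2)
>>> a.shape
(7,)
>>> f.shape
(7, 2, 5)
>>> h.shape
(5, 7)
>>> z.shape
(2, 7)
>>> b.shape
(2, 7)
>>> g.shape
(2, 2, 5, 5)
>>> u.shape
(7, 7, 7)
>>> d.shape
(7, 2)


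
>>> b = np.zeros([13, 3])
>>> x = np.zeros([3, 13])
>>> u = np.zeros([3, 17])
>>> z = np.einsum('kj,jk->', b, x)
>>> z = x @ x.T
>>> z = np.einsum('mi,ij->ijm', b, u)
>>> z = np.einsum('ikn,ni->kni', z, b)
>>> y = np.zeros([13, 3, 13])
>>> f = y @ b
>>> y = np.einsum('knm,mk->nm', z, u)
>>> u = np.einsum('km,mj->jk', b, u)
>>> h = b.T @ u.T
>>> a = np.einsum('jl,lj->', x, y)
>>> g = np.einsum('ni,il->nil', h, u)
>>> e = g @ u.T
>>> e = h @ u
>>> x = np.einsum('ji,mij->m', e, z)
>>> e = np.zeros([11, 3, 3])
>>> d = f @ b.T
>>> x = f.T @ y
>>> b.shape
(13, 3)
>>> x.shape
(3, 3, 3)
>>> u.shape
(17, 13)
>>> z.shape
(17, 13, 3)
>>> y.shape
(13, 3)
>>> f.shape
(13, 3, 3)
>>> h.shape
(3, 17)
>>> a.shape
()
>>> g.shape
(3, 17, 13)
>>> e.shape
(11, 3, 3)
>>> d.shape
(13, 3, 13)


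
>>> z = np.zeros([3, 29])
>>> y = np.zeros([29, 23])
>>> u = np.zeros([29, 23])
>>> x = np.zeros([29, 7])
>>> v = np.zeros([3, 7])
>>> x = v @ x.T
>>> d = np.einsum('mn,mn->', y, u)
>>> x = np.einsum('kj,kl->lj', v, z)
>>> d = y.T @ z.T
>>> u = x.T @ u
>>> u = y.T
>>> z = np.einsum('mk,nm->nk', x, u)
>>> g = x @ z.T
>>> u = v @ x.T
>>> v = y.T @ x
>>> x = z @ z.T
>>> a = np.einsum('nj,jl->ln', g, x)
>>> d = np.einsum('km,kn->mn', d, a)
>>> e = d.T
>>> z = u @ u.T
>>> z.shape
(3, 3)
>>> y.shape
(29, 23)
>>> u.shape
(3, 29)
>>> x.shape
(23, 23)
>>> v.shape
(23, 7)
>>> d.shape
(3, 29)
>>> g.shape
(29, 23)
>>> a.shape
(23, 29)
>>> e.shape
(29, 3)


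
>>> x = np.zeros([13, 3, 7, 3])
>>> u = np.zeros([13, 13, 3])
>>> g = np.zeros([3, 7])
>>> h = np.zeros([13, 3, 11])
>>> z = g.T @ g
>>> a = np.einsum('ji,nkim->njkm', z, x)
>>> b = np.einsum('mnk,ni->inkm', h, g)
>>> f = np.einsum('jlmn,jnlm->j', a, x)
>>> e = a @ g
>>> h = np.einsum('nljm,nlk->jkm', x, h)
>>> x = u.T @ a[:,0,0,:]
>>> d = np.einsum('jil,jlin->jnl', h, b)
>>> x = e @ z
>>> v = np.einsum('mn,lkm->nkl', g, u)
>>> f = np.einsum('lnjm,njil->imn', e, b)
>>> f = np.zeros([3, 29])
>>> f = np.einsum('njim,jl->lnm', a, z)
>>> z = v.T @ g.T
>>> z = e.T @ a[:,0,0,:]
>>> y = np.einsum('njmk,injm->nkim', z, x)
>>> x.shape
(13, 7, 3, 7)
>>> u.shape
(13, 13, 3)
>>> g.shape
(3, 7)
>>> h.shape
(7, 11, 3)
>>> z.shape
(7, 3, 7, 3)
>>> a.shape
(13, 7, 3, 3)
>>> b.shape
(7, 3, 11, 13)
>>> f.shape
(7, 13, 3)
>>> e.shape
(13, 7, 3, 7)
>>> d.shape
(7, 13, 3)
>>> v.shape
(7, 13, 13)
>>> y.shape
(7, 3, 13, 7)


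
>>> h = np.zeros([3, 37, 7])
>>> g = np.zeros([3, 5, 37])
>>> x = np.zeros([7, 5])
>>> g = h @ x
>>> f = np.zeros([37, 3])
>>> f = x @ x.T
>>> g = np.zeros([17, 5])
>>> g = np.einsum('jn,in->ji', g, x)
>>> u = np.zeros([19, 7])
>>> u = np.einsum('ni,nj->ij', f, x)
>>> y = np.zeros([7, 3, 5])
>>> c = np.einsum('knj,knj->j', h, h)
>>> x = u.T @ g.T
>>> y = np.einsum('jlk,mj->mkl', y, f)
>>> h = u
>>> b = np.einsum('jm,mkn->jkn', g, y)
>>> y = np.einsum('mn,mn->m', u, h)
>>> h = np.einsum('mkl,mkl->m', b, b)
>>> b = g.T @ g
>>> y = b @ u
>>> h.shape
(17,)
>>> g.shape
(17, 7)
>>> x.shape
(5, 17)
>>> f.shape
(7, 7)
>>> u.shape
(7, 5)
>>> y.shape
(7, 5)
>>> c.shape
(7,)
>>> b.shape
(7, 7)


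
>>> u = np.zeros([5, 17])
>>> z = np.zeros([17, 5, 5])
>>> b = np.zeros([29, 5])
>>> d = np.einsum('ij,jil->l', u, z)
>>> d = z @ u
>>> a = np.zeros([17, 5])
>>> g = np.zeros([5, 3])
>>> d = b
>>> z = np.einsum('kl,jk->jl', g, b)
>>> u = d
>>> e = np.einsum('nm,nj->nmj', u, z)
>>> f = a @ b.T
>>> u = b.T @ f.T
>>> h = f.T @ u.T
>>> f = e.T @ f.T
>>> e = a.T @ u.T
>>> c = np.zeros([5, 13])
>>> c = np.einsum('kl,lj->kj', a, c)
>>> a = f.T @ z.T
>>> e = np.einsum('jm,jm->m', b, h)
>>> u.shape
(5, 17)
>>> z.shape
(29, 3)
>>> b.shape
(29, 5)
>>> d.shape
(29, 5)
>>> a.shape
(17, 5, 29)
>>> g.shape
(5, 3)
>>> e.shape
(5,)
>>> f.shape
(3, 5, 17)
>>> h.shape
(29, 5)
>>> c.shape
(17, 13)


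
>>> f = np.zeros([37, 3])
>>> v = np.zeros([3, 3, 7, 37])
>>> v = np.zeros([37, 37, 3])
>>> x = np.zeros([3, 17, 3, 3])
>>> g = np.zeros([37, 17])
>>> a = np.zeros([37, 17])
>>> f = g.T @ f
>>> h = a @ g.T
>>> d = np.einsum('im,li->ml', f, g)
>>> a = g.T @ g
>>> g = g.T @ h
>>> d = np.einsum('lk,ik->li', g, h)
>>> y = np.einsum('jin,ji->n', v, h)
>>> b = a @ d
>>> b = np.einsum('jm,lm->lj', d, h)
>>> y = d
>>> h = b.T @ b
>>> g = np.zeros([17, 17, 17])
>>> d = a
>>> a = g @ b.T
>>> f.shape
(17, 3)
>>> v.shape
(37, 37, 3)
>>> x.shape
(3, 17, 3, 3)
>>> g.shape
(17, 17, 17)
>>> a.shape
(17, 17, 37)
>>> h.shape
(17, 17)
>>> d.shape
(17, 17)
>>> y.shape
(17, 37)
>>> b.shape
(37, 17)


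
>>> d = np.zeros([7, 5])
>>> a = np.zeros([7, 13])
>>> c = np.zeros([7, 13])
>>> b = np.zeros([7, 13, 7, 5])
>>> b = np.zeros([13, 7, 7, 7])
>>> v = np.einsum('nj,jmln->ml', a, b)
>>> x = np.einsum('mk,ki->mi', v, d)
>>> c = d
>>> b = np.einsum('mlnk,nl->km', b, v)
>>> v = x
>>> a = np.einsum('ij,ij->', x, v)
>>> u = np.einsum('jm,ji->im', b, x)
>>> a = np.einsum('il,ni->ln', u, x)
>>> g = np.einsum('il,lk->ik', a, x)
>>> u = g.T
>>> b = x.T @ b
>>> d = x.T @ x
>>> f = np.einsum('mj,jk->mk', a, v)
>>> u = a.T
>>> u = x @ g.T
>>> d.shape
(5, 5)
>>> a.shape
(13, 7)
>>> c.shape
(7, 5)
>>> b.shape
(5, 13)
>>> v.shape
(7, 5)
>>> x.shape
(7, 5)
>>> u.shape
(7, 13)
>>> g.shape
(13, 5)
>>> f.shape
(13, 5)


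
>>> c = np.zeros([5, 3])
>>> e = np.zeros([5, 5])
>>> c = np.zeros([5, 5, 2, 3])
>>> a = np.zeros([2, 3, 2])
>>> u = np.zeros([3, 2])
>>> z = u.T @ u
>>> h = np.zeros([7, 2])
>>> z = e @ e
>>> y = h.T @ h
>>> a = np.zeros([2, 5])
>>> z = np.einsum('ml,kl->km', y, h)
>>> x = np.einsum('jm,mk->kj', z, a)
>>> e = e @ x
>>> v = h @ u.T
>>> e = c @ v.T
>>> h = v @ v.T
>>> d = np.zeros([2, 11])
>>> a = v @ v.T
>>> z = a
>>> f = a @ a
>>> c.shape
(5, 5, 2, 3)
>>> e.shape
(5, 5, 2, 7)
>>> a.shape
(7, 7)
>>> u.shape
(3, 2)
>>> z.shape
(7, 7)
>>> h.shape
(7, 7)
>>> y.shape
(2, 2)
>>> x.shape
(5, 7)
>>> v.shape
(7, 3)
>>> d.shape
(2, 11)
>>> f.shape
(7, 7)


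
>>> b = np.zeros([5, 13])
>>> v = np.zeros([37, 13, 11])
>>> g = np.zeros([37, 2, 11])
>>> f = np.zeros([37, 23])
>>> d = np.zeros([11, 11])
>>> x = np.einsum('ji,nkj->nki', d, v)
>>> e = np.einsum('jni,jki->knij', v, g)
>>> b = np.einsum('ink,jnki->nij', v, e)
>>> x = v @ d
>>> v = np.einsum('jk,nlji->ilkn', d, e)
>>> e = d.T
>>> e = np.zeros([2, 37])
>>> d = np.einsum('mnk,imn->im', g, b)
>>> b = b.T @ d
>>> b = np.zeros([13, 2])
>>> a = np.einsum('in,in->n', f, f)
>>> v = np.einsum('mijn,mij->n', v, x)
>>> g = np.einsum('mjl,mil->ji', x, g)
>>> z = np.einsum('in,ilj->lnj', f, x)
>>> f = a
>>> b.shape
(13, 2)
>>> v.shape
(2,)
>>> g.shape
(13, 2)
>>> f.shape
(23,)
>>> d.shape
(13, 37)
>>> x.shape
(37, 13, 11)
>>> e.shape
(2, 37)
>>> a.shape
(23,)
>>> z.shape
(13, 23, 11)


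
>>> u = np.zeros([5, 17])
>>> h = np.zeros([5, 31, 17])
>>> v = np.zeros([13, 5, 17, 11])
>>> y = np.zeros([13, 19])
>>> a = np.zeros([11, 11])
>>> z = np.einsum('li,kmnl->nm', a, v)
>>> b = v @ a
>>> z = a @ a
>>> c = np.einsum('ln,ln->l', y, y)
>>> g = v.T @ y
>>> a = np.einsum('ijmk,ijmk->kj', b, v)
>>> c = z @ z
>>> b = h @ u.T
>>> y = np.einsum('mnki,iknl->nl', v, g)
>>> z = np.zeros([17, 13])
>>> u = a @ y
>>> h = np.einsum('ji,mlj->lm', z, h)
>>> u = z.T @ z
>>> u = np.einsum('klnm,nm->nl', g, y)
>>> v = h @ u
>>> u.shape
(5, 17)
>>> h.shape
(31, 5)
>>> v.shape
(31, 17)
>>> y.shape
(5, 19)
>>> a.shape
(11, 5)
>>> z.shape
(17, 13)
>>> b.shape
(5, 31, 5)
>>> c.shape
(11, 11)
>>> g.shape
(11, 17, 5, 19)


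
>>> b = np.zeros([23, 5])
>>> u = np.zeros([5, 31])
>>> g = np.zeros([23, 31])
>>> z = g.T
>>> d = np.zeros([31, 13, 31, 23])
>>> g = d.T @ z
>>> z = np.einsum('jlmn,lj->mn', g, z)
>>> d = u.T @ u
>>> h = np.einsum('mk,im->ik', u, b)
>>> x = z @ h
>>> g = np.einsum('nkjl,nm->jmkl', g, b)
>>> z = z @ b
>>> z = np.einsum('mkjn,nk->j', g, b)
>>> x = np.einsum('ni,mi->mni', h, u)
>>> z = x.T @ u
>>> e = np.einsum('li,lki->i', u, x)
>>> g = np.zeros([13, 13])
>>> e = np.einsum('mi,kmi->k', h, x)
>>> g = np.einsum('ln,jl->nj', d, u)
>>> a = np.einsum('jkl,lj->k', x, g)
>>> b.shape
(23, 5)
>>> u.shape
(5, 31)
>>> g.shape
(31, 5)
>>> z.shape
(31, 23, 31)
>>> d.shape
(31, 31)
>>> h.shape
(23, 31)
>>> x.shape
(5, 23, 31)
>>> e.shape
(5,)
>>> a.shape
(23,)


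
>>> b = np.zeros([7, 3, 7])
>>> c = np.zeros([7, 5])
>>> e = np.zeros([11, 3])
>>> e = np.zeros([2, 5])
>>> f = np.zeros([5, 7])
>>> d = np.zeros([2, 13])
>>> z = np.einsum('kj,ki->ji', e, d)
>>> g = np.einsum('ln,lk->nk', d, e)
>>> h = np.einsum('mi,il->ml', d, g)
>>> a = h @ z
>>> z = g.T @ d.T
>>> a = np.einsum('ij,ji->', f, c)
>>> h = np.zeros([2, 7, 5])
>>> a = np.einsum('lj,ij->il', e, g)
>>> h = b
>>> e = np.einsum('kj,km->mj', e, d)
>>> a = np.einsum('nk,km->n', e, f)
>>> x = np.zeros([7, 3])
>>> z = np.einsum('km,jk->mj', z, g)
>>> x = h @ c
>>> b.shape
(7, 3, 7)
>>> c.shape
(7, 5)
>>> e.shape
(13, 5)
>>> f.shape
(5, 7)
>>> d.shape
(2, 13)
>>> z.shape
(2, 13)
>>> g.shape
(13, 5)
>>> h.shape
(7, 3, 7)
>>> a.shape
(13,)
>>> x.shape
(7, 3, 5)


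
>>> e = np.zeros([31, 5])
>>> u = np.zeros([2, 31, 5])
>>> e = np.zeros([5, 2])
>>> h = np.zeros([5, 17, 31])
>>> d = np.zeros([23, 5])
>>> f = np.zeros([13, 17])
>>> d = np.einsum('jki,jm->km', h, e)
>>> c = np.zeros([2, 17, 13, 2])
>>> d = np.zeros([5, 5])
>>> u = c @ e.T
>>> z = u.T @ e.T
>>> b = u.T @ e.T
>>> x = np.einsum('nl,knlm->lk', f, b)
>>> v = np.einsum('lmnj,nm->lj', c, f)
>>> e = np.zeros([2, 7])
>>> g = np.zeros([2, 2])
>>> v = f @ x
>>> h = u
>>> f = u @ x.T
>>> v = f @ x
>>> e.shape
(2, 7)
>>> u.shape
(2, 17, 13, 5)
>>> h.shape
(2, 17, 13, 5)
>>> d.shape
(5, 5)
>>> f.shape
(2, 17, 13, 17)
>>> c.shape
(2, 17, 13, 2)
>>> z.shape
(5, 13, 17, 5)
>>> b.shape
(5, 13, 17, 5)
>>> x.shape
(17, 5)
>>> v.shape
(2, 17, 13, 5)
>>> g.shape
(2, 2)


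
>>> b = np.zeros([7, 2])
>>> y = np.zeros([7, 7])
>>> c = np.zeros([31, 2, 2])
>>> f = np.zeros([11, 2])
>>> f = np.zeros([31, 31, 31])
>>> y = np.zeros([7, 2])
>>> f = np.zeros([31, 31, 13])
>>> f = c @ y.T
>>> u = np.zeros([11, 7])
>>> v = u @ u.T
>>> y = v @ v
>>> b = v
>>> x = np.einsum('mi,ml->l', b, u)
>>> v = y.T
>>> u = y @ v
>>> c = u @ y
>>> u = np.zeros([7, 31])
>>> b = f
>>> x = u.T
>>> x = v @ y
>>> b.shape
(31, 2, 7)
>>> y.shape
(11, 11)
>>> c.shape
(11, 11)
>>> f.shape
(31, 2, 7)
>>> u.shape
(7, 31)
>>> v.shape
(11, 11)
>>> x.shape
(11, 11)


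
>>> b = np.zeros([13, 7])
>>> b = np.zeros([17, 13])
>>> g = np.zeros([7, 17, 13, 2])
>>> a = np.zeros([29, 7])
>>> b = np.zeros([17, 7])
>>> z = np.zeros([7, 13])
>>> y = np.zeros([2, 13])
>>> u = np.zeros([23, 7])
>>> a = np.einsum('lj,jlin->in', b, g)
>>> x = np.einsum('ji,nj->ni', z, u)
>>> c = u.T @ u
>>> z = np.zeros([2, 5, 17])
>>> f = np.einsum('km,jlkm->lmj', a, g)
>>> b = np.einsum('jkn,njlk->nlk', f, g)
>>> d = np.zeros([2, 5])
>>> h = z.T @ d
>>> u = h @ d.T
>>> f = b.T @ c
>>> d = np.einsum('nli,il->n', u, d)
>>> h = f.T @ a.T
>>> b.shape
(7, 13, 2)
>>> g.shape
(7, 17, 13, 2)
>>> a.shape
(13, 2)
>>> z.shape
(2, 5, 17)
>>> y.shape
(2, 13)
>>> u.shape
(17, 5, 2)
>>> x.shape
(23, 13)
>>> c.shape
(7, 7)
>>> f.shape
(2, 13, 7)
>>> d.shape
(17,)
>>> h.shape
(7, 13, 13)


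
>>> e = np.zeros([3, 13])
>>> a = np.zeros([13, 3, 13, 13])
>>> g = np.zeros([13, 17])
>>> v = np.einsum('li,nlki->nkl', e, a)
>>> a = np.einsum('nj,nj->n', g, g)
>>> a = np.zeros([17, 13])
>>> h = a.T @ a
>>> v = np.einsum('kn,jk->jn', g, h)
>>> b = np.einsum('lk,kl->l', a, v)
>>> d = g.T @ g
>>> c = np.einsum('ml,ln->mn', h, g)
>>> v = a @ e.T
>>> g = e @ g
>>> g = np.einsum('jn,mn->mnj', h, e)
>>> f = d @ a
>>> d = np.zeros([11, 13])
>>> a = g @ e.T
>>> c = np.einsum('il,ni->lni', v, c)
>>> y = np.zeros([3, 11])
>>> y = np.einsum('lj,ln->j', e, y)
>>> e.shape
(3, 13)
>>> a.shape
(3, 13, 3)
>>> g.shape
(3, 13, 13)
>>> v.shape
(17, 3)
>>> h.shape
(13, 13)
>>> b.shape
(17,)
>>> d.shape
(11, 13)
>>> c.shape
(3, 13, 17)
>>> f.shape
(17, 13)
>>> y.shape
(13,)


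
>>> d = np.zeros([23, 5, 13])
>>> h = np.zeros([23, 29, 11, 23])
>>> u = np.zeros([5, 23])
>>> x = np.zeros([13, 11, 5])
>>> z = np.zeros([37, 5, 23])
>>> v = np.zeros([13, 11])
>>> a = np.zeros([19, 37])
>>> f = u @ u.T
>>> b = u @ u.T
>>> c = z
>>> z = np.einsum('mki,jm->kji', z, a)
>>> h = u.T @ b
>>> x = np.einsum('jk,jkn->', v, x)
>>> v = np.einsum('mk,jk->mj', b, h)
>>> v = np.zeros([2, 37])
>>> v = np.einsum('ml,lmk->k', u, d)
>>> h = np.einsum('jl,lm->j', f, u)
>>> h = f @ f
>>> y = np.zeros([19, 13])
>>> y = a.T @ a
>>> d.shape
(23, 5, 13)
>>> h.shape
(5, 5)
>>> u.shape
(5, 23)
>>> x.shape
()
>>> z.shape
(5, 19, 23)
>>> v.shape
(13,)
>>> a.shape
(19, 37)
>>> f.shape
(5, 5)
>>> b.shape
(5, 5)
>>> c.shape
(37, 5, 23)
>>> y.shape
(37, 37)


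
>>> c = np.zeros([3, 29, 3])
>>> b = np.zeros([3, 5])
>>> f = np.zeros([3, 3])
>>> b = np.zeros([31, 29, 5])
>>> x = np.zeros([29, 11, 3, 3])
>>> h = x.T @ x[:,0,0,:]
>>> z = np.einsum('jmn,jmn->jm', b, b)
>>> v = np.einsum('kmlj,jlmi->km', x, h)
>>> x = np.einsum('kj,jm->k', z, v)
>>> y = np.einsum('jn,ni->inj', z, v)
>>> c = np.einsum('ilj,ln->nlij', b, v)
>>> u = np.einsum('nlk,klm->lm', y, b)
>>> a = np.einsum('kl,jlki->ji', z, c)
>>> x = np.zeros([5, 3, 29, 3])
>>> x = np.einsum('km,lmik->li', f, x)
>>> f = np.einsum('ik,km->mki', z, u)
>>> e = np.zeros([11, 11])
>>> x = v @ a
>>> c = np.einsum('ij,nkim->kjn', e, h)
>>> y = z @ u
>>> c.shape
(3, 11, 3)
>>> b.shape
(31, 29, 5)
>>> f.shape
(5, 29, 31)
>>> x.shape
(29, 5)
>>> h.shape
(3, 3, 11, 3)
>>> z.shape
(31, 29)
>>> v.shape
(29, 11)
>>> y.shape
(31, 5)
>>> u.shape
(29, 5)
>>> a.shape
(11, 5)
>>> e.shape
(11, 11)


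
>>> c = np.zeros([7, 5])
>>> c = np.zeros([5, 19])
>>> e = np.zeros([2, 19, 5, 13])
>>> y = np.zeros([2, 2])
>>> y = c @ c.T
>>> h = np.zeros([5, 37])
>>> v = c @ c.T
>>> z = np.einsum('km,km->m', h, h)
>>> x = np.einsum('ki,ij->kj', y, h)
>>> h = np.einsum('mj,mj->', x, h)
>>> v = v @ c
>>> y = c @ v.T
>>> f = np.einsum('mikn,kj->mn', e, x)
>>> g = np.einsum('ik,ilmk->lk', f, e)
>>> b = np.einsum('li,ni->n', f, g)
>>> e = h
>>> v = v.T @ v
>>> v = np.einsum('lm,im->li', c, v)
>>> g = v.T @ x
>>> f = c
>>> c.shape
(5, 19)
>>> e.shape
()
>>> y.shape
(5, 5)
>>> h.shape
()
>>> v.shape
(5, 19)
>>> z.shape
(37,)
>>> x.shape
(5, 37)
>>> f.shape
(5, 19)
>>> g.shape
(19, 37)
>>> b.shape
(19,)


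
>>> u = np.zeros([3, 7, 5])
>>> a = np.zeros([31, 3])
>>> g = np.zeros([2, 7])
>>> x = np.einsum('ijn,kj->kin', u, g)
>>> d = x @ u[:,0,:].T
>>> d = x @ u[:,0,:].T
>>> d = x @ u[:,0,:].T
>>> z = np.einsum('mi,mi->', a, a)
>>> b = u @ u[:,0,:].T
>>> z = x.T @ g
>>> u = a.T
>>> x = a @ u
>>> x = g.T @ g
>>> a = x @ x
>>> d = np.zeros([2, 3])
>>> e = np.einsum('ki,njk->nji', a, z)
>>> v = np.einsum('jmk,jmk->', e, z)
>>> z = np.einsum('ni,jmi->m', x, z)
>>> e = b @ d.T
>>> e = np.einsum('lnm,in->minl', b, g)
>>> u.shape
(3, 31)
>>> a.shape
(7, 7)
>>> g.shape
(2, 7)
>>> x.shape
(7, 7)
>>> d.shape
(2, 3)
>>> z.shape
(3,)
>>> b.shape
(3, 7, 3)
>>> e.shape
(3, 2, 7, 3)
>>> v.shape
()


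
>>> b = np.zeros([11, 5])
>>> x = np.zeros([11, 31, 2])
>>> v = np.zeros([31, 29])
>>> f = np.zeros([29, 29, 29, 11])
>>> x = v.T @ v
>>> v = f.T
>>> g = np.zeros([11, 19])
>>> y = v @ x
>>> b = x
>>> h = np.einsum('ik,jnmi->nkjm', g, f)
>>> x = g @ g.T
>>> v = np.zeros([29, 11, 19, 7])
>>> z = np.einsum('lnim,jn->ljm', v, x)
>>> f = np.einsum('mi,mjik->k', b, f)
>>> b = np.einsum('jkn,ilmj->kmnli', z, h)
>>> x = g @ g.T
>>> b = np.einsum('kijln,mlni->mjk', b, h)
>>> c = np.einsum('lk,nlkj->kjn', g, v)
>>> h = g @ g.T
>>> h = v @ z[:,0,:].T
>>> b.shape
(29, 7, 11)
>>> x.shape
(11, 11)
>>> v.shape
(29, 11, 19, 7)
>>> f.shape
(11,)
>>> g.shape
(11, 19)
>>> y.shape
(11, 29, 29, 29)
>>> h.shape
(29, 11, 19, 29)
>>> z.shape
(29, 11, 7)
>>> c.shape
(19, 7, 29)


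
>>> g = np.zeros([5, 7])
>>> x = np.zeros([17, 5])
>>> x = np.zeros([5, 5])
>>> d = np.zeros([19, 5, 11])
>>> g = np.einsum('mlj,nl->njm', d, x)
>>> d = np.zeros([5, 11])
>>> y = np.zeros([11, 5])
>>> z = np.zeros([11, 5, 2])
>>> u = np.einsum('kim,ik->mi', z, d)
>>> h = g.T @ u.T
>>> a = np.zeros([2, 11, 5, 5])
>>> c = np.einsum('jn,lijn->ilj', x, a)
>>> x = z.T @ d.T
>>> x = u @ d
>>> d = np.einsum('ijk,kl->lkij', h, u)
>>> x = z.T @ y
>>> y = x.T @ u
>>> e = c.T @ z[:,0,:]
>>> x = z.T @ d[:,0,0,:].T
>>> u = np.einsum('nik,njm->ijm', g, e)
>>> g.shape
(5, 11, 19)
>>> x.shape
(2, 5, 5)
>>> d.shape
(5, 2, 19, 11)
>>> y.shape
(5, 5, 5)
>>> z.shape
(11, 5, 2)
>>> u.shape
(11, 2, 2)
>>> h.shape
(19, 11, 2)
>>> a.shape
(2, 11, 5, 5)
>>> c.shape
(11, 2, 5)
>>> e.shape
(5, 2, 2)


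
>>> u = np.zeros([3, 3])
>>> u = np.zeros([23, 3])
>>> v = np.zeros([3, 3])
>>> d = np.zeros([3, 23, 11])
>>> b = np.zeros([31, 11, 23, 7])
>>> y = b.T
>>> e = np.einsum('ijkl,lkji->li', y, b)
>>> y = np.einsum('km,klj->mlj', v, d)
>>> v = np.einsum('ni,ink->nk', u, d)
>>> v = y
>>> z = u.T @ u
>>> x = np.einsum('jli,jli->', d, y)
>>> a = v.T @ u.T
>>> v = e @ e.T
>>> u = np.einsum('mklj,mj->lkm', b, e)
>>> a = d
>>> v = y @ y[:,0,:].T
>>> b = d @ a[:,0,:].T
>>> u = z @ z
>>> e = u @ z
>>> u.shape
(3, 3)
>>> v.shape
(3, 23, 3)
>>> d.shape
(3, 23, 11)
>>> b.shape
(3, 23, 3)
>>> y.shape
(3, 23, 11)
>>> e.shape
(3, 3)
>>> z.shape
(3, 3)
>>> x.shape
()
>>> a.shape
(3, 23, 11)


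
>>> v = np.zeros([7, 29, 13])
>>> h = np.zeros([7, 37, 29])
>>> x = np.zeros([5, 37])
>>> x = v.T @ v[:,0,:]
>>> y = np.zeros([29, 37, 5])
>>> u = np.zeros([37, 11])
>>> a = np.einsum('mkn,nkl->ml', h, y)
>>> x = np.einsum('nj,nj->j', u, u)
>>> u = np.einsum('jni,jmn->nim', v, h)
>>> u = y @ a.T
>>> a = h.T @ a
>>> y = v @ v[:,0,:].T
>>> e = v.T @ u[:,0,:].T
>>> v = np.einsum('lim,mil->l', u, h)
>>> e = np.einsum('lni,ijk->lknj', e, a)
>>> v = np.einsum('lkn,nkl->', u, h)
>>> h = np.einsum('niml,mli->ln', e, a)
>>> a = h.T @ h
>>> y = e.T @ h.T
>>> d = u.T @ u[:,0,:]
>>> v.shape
()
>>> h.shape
(37, 13)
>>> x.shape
(11,)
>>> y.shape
(37, 29, 5, 37)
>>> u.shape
(29, 37, 7)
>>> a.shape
(13, 13)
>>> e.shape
(13, 5, 29, 37)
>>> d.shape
(7, 37, 7)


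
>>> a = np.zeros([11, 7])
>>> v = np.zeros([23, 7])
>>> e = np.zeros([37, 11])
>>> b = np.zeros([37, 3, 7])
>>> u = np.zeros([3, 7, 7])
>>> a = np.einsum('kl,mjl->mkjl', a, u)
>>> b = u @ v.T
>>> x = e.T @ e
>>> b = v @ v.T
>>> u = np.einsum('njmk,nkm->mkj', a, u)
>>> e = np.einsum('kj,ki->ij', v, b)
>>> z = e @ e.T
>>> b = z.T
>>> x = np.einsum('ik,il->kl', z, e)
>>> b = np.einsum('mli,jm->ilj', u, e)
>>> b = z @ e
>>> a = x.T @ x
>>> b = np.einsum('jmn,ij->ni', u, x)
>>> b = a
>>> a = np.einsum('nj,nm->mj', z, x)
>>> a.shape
(7, 23)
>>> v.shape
(23, 7)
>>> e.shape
(23, 7)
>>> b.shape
(7, 7)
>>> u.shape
(7, 7, 11)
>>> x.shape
(23, 7)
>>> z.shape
(23, 23)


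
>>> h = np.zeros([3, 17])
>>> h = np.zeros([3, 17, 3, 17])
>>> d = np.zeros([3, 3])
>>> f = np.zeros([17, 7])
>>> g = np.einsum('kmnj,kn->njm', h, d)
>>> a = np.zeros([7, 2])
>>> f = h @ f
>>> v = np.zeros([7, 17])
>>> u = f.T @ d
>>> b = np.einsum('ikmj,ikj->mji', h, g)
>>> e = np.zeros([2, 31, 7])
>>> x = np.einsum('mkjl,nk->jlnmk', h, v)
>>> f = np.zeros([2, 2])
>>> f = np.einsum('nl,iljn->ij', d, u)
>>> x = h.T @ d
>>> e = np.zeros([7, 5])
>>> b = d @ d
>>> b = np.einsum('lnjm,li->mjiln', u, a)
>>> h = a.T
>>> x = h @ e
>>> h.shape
(2, 7)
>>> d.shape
(3, 3)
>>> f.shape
(7, 17)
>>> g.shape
(3, 17, 17)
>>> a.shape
(7, 2)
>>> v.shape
(7, 17)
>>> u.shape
(7, 3, 17, 3)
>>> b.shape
(3, 17, 2, 7, 3)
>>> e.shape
(7, 5)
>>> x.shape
(2, 5)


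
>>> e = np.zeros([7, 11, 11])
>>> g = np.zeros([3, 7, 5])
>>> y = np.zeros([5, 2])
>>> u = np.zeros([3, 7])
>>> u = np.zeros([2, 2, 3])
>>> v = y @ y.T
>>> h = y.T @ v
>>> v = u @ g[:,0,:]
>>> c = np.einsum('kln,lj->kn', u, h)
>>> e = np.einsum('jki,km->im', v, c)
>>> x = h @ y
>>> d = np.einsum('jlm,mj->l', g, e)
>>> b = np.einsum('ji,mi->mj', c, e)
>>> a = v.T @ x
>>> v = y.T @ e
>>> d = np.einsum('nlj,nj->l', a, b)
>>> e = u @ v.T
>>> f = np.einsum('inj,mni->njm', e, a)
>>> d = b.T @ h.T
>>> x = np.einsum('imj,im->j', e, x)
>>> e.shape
(2, 2, 2)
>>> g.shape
(3, 7, 5)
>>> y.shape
(5, 2)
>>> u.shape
(2, 2, 3)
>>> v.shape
(2, 3)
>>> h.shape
(2, 5)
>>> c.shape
(2, 3)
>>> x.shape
(2,)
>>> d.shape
(2, 2)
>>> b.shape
(5, 2)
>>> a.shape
(5, 2, 2)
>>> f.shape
(2, 2, 5)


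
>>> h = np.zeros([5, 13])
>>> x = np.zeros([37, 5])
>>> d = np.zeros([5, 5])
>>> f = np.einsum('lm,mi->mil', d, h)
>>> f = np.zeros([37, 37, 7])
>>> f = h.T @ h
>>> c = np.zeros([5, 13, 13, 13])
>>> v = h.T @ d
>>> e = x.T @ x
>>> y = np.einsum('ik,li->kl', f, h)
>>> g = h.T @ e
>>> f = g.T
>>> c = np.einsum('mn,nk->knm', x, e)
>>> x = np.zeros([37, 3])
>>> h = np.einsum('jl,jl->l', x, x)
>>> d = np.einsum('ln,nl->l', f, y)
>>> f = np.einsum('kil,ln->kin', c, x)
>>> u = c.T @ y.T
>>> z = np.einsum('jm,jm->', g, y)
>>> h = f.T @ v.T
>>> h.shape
(3, 5, 13)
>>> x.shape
(37, 3)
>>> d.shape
(5,)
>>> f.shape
(5, 5, 3)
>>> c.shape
(5, 5, 37)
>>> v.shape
(13, 5)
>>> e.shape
(5, 5)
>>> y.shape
(13, 5)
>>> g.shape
(13, 5)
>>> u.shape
(37, 5, 13)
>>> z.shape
()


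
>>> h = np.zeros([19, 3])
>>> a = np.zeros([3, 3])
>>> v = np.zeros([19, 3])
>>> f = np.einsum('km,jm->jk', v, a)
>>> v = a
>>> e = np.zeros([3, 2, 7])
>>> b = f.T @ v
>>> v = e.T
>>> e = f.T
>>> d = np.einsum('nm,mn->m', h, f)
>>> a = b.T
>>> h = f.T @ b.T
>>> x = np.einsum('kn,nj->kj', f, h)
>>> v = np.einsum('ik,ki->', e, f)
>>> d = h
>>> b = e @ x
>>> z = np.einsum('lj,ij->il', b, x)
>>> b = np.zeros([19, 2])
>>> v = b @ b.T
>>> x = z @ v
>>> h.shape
(19, 19)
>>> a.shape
(3, 19)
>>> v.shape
(19, 19)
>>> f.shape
(3, 19)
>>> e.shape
(19, 3)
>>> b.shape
(19, 2)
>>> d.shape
(19, 19)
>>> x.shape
(3, 19)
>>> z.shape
(3, 19)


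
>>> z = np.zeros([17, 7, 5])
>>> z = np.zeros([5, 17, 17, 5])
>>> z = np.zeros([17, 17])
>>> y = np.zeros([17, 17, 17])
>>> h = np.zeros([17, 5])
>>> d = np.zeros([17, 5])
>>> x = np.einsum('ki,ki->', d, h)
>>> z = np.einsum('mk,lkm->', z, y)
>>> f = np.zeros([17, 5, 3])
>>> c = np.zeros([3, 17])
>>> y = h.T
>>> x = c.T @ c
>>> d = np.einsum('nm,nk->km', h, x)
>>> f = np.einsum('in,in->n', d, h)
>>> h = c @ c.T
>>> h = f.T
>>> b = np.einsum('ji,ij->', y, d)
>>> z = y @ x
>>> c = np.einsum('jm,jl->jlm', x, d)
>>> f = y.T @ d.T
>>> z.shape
(5, 17)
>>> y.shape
(5, 17)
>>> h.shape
(5,)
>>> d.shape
(17, 5)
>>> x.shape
(17, 17)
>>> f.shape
(17, 17)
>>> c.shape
(17, 5, 17)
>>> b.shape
()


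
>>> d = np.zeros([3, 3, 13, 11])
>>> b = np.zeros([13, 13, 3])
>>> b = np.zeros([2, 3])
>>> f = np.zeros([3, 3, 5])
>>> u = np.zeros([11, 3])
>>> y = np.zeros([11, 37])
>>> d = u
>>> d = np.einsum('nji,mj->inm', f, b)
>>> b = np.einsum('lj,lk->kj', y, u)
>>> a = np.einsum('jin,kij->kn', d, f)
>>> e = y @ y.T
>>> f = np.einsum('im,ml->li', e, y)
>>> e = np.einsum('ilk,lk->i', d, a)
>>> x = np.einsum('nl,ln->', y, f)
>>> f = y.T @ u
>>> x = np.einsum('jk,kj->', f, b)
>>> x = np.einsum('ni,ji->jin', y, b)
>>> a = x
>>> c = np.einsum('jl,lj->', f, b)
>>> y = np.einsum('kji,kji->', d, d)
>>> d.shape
(5, 3, 2)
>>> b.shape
(3, 37)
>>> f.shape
(37, 3)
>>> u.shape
(11, 3)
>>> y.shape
()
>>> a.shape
(3, 37, 11)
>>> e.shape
(5,)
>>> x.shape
(3, 37, 11)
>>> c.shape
()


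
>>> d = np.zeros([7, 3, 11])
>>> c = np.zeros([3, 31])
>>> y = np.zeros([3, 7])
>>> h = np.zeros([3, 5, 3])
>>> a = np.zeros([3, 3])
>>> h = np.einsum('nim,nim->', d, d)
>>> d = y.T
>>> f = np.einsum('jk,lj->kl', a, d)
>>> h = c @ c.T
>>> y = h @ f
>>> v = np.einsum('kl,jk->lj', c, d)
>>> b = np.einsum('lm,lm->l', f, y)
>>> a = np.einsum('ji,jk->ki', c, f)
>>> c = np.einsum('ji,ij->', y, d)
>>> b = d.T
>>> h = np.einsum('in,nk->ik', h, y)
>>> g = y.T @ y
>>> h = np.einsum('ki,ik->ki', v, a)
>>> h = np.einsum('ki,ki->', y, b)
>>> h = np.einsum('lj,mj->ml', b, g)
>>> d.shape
(7, 3)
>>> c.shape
()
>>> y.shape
(3, 7)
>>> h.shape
(7, 3)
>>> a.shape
(7, 31)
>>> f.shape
(3, 7)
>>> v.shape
(31, 7)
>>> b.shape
(3, 7)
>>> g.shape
(7, 7)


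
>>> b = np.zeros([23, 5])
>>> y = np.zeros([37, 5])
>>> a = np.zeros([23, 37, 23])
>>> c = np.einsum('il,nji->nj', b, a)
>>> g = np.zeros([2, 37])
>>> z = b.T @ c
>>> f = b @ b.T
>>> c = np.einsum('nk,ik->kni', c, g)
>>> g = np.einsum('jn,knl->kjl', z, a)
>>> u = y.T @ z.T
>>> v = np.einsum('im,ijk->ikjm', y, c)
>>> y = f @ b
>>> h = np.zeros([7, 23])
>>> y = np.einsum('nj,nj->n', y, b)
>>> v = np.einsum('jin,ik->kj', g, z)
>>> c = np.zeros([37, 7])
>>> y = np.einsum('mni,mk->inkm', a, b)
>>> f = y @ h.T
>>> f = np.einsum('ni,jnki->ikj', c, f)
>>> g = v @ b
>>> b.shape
(23, 5)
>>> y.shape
(23, 37, 5, 23)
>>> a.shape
(23, 37, 23)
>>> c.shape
(37, 7)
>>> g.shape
(37, 5)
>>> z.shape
(5, 37)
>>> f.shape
(7, 5, 23)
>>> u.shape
(5, 5)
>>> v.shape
(37, 23)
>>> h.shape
(7, 23)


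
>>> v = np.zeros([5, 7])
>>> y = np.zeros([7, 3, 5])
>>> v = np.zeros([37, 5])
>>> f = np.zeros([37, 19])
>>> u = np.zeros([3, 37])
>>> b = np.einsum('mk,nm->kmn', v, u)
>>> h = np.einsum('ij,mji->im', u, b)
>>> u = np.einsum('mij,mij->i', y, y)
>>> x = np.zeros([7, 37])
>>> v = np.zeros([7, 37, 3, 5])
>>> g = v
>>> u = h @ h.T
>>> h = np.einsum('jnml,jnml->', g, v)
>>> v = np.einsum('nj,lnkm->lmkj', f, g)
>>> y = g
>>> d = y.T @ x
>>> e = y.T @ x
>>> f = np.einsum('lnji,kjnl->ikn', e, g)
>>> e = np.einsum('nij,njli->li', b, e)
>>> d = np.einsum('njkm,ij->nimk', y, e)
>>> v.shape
(7, 5, 3, 19)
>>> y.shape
(7, 37, 3, 5)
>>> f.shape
(37, 7, 3)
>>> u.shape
(3, 3)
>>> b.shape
(5, 37, 3)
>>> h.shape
()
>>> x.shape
(7, 37)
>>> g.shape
(7, 37, 3, 5)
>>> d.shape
(7, 37, 5, 3)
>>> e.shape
(37, 37)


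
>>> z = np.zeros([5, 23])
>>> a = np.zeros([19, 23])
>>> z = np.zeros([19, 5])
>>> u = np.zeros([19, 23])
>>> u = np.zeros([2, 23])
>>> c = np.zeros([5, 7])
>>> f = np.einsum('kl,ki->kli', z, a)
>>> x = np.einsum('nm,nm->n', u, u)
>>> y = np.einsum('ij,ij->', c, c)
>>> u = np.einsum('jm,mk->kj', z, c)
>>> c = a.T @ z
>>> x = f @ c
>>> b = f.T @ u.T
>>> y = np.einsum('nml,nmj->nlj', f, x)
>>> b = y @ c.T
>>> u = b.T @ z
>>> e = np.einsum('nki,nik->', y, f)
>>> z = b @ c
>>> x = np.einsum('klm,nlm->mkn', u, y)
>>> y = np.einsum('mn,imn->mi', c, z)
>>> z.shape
(19, 23, 5)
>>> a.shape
(19, 23)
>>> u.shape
(23, 23, 5)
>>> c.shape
(23, 5)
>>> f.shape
(19, 5, 23)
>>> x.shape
(5, 23, 19)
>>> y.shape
(23, 19)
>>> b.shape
(19, 23, 23)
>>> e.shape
()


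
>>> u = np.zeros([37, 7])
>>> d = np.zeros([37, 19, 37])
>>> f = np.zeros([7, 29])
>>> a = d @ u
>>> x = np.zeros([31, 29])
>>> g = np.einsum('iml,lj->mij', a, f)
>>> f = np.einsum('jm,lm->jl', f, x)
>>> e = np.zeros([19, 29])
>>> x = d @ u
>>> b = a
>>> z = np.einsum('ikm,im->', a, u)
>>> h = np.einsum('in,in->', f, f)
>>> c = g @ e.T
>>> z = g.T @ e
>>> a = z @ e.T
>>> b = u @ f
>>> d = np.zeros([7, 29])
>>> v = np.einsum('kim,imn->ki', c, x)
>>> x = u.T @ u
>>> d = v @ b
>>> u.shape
(37, 7)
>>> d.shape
(19, 31)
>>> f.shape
(7, 31)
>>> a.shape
(29, 37, 19)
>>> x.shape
(7, 7)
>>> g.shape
(19, 37, 29)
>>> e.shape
(19, 29)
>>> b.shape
(37, 31)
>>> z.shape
(29, 37, 29)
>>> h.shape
()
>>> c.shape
(19, 37, 19)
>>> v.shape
(19, 37)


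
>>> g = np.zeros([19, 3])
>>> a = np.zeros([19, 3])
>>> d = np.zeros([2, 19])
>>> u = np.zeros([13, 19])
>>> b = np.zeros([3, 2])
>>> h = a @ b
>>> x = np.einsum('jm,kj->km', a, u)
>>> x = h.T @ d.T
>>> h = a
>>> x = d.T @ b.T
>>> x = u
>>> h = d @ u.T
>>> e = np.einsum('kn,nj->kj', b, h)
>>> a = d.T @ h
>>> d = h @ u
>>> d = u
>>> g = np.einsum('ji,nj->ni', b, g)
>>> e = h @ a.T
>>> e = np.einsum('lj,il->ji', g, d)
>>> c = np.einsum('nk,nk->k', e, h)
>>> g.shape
(19, 2)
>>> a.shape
(19, 13)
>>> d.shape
(13, 19)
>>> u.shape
(13, 19)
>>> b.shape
(3, 2)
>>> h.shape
(2, 13)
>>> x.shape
(13, 19)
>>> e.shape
(2, 13)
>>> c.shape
(13,)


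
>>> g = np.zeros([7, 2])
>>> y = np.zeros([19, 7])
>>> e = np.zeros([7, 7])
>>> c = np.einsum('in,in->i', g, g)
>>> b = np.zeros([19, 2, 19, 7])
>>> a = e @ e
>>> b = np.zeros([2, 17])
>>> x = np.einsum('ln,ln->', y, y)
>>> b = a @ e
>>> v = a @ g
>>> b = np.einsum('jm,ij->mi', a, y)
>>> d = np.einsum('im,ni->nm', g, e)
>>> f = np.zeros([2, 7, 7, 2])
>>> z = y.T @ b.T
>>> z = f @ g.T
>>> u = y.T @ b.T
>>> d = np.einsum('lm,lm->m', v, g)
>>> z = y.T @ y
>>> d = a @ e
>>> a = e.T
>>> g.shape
(7, 2)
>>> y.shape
(19, 7)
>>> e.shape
(7, 7)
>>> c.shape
(7,)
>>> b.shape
(7, 19)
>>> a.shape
(7, 7)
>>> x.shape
()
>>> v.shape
(7, 2)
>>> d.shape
(7, 7)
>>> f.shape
(2, 7, 7, 2)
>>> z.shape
(7, 7)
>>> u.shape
(7, 7)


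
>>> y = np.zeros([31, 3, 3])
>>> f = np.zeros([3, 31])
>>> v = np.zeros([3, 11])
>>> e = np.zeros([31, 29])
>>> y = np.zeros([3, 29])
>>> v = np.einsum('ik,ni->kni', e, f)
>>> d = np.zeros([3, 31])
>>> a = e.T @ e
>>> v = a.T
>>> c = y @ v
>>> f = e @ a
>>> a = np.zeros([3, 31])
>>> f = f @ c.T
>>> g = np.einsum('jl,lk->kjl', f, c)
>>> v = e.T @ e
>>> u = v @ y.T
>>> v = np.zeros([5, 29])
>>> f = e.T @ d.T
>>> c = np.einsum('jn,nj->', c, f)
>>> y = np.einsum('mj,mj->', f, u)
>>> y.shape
()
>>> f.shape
(29, 3)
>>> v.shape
(5, 29)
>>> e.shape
(31, 29)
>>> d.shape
(3, 31)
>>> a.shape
(3, 31)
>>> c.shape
()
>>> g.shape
(29, 31, 3)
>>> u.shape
(29, 3)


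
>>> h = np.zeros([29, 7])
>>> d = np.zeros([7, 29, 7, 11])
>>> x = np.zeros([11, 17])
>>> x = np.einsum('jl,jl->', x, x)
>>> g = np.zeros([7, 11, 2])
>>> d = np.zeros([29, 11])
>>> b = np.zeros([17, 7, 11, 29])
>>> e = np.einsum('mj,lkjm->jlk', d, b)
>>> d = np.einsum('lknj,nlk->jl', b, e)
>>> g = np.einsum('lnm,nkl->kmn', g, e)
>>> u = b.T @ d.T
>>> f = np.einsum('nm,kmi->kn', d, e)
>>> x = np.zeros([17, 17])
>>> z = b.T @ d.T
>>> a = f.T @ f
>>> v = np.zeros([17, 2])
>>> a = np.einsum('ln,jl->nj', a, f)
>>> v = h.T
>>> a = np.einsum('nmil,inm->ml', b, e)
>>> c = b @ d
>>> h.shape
(29, 7)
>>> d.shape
(29, 17)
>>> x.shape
(17, 17)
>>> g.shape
(17, 2, 11)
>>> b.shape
(17, 7, 11, 29)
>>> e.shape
(11, 17, 7)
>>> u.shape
(29, 11, 7, 29)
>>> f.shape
(11, 29)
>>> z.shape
(29, 11, 7, 29)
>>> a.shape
(7, 29)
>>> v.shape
(7, 29)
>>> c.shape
(17, 7, 11, 17)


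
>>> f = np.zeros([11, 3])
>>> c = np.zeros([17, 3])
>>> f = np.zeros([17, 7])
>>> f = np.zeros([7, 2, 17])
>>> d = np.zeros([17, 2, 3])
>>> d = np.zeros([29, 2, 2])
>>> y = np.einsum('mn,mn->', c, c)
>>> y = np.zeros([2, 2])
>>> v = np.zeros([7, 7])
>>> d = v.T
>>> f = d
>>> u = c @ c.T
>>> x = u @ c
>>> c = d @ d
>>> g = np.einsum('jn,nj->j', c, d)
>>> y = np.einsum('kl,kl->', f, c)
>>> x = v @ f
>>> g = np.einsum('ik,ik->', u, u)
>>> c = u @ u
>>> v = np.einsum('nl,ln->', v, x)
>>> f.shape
(7, 7)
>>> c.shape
(17, 17)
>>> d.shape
(7, 7)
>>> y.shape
()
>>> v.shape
()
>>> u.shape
(17, 17)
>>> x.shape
(7, 7)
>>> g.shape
()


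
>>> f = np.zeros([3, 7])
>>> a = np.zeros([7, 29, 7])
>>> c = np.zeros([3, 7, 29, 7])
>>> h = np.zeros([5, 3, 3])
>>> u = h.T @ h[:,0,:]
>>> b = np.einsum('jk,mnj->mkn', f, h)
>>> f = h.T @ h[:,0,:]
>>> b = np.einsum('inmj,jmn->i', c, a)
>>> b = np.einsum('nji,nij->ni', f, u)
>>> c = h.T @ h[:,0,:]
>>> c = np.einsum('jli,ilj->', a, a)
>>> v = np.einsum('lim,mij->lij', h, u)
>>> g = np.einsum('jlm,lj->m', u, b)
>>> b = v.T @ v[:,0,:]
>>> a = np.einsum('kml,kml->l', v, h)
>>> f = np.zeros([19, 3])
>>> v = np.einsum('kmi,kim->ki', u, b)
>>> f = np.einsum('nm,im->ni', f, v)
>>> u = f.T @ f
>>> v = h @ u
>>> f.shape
(19, 3)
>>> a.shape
(3,)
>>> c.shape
()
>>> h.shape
(5, 3, 3)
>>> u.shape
(3, 3)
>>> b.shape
(3, 3, 3)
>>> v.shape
(5, 3, 3)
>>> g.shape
(3,)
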